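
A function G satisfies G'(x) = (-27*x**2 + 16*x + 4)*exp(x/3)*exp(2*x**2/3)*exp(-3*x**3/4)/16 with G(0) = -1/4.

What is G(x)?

G(x) = (3*exp(x/3)*exp(2*x**2/3)*exp(-3*x**3/4) - 4)/4

G'(x) matches the chain-rule pattern g'(h)*h' with inner function h(x) = -3*x**3/4 + 2*x**2/3 + x/3; substituting u = h(x) collapses the integral.
A general antiderivative is 3*exp(-3*x**3/4 + 2*x**2/3 + x/3)/4 + C.
The condition gives C = -1/4 - (3/4) = -1.
So G(x) = (3*exp(x/3)*exp(2*x**2/3)*exp(-3*x**3/4) - 4)/4.
Check: d/dx[(3*exp(x/3)*exp(2*x**2/3)*exp(-3*x**3/4) - 4)/4] = (-27*x**2*exp(x/3)*exp(2*x**2/3) + 16*x*exp(x/3)*exp(2*x**2/3) + 4*exp(x/3)*exp(2*x**2/3))*exp(-3*x**3/4)/16, which equals G'(x).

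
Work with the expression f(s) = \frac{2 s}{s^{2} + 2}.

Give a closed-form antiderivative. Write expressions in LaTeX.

The substitution u = \frac{3 s^{2}}{2} + 3 works: f is exactly (dF/du)*(du/ds) for that inner function.
Check: d/ds[\log{\left(\frac{3 s^{2}}{2} + 3 \right)}] = \frac{2 s}{s^{2} + 2} = f(s).

An antiderivative is F(s) = \log{\left(\frac{3 s^{2}}{2} + 3 \right)}.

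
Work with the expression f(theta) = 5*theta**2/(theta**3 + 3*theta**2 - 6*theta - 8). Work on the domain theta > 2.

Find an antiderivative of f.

Factor the denominator ((theta - 2)*(theta + 1)*(theta + 4)) and decompose: f = 40/(9*(theta + 4)) - 5/(9*(theta + 1)) + 10/(9*(theta - 2)); each piece integrates to a log, atan, or power term.
Check: d/dtheta[10*log(theta - 2)/9 - 5*log(theta + 1)/9 + 40*log(theta + 4)/9] = 5*theta**2/(theta**3 + 3*theta**2 - 6*theta - 8) = f(theta).

An antiderivative is F(theta) = 10*log(theta - 2)/9 - 5*log(theta + 1)/9 + 40*log(theta + 4)/9.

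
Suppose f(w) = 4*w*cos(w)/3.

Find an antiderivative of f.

An antiderivative is F(w) = 4*w*sin(w)/3 + 4*cos(w)/3.

Whatever form F(w) takes, F'(w) = f(w) is non-negotiable.
Check: d/dw[4*w*sin(w)/3 + 4*cos(w)/3] = 4*w*cos(w)/3 = f(w).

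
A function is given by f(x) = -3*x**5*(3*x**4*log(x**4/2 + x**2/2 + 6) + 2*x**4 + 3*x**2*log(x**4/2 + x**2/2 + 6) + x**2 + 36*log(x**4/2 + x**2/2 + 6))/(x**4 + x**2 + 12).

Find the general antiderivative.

Recognize the product-rule pattern: f = u'v + uv' with u = -3*x**6/2, v = log(x**4/2 + x**2/2 + 6), so integration by parts undoes it.
Check: d/dx[-3*x**6*log(x**4/2 + x**2/2 + 6)/2] = (-9*x**9*log(x**4/2 + x**2/2 + 6) - 6*x**9 - 9*x**7*log(x**4/2 + x**2/2 + 6) - 3*x**7 - 108*x**5*log(x**4/2 + x**2/2 + 6))/(x**4 + x**2 + 12), which equals f(x).

F(x) = -3*x**6*log(x**4/2 + x**2/2 + 6)/2 + C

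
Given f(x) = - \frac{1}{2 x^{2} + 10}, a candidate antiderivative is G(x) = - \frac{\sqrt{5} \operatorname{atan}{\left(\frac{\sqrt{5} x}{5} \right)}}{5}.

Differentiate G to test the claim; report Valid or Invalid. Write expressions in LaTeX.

d/dx[G] = - \frac{1}{x^{2} + 5}
d/dx[G] - f(x) = - \frac{1}{2 x^{2} + 10} != 0.

Invalid: d/dx[G] - f = - \frac{1}{2 x^{2} + 10}, which is not 0.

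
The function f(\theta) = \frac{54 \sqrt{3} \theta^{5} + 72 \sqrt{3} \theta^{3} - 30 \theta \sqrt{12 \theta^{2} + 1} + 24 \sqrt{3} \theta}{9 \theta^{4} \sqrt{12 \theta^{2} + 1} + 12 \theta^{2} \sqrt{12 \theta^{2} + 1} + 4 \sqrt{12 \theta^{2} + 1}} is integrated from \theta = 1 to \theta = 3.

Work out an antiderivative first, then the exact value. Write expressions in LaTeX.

Antiderivative: F(\theta) = \frac{3 \sqrt{3} \theta^{2} \sqrt{12 \theta^{2} + 1} + 2 \sqrt{3} \sqrt{12 \theta^{2} + 1} + 10}{2 \left(3 \theta^{2} + 2\right)}; value = - \frac{\sqrt{39}}{2} - \frac{24}{29} + \frac{\sqrt{327}}{2}

Any candidate F(\theta) must reproduce f(\theta) exactly when differentiated.
F(\theta) = \frac{3 \sqrt{3} \theta^{2} \sqrt{12 \theta^{2} + 1} + 2 \sqrt{3} \sqrt{12 \theta^{2} + 1} + 10}{2 \left(3 \theta^{2} + 2\right)} is an antiderivative of f.
Check: d/d\theta[\frac{3 \sqrt{3} \theta^{2} \sqrt{12 \theta^{2} + 1} + 2 \sqrt{3} \sqrt{12 \theta^{2} + 1} + 10}{2 \left(3 \theta^{2} + 2\right)}] = \frac{54 \sqrt{3} \theta^{5} + 72 \sqrt{3} \theta^{3} - 30 \theta \sqrt{12 \theta^{2} + 1} + 24 \sqrt{3} \theta}{9 \theta^{4} \sqrt{12 \theta^{2} + 1} + 12 \theta^{2} \sqrt{12 \theta^{2} + 1} + 4 \sqrt{12 \theta^{2} + 1}} = f(\theta).
F(3) = \frac{5}{29} + \frac{\sqrt{327}}{2}; F(1) = 1 + \frac{\sqrt{39}}{2}.
Integral = F(3) - F(1) = - \frac{\sqrt{39}}{2} - \frac{24}{29} + \frac{\sqrt{327}}{2}.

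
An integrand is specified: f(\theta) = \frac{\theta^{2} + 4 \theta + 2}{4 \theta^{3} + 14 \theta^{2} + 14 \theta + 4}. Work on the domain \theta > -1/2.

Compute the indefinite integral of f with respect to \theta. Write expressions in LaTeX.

Factor the denominator (2 \left(\theta + 1\right) \left(\theta + 2\right) \left(2 \theta + 1\right)) and decompose: f = \frac{1}{6 \left(2 \theta + 1\right)} - \frac{1}{3 \left(\theta + 2\right)} + \frac{1}{2 \left(\theta + 1\right)}; each piece integrates to a log, atan, or power term.
Check: d/d\theta[\frac{\log{\left(\theta + \frac{1}{2} \right)} + 6 \log{\left(\theta + 1 \right)} - 4 \log{\left(\theta + 2 \right)}}{12}] = \frac{\theta^{2} + 4 \theta + 2}{4 \theta^{3} + 14 \theta^{2} + 14 \theta + 4} = f(\theta).

F(\theta) = \frac{\log{\left(\theta + \frac{1}{2} \right)} + 6 \log{\left(\theta + 1 \right)} - 4 \log{\left(\theta + 2 \right)}}{12} + C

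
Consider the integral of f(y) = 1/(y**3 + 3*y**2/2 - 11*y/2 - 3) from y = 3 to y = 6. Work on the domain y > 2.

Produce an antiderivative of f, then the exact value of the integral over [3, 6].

Antiderivative: F(y) = 2*(-2*log(2*y + 1) + log(y**2 + y - 6))/25; value = -4*log(13)/25 - 2*log(6)/25 + 2*log(36)/25 + 4*log(7)/25

The denominator factors as (y - 2)*(y + 3)*(2*y + 1); partial fractions split f into directly integrable pieces: -8/(25*(2*y + 1)) + 2/(25*(y + 3)) + 2/(25*(y - 2)).
F(y) = 2*(-2*log(2*y + 1) + log(y**2 + y - 6))/25 is an antiderivative of f.
Check: d/dy[2*(-2*log(2*y + 1) + log(y**2 + y - 6))/25] = 2/(2*y**3 + 3*y**2 - 11*y - 6), which equals f(y).
F(6) = -4*log(13)/25 + 2*log(36)/25; F(3) = -4*log(7)/25 + 2*log(6)/25.
Integral = F(6) - F(3) = -4*log(13)/25 - 2*log(6)/25 + 2*log(36)/25 + 4*log(7)/25.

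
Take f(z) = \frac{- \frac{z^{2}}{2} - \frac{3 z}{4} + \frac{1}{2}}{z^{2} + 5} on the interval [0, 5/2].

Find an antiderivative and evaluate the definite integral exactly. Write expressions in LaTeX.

Antiderivative: F(z) = - \frac{20 z + 15 \log{\left(z^{2} + 5 \right)} - 24 \sqrt{5} \operatorname{atan}{\left(\frac{\sqrt{5} z}{5} \right)}}{40}; value = - \frac{5}{4} - \frac{3 \log{\left(\frac{45}{4} \right)}}{8} + \frac{3 \log{\left(5 \right)}}{8} + \frac{3 \sqrt{5} \operatorname{atan}{\left(\frac{\sqrt{5}}{2} \right)}}{5}

Check any antiderivative F(z) by computing F'(z) and comparing it with f(z).
F(z) = - \frac{20 z + 15 \log{\left(z^{2} + 5 \right)} - 24 \sqrt{5} \operatorname{atan}{\left(\frac{\sqrt{5} z}{5} \right)}}{40} is an antiderivative of f.
Check: d/dz[- \frac{20 z + 15 \log{\left(z^{2} + 5 \right)} - 24 \sqrt{5} \operatorname{atan}{\left(\frac{\sqrt{5} z}{5} \right)}}{40}] = \frac{- 2 z^{2} - 3 z + 2}{4 z^{2} + 20}, which equals f(z).
F(5/2) = - \frac{5}{4} - \frac{3 \log{\left(\frac{45}{4} \right)}}{8} + \frac{3 \sqrt{5} \operatorname{atan}{\left(\frac{\sqrt{5}}{2} \right)}}{5}; F(0) = - \frac{3 \log{\left(5 \right)}}{8}.
Integral = F(5/2) - F(0) = - \frac{5}{4} - \frac{3 \log{\left(\frac{45}{4} \right)}}{8} + \frac{3 \log{\left(5 \right)}}{8} + \frac{3 \sqrt{5} \operatorname{atan}{\left(\frac{\sqrt{5}}{2} \right)}}{5}.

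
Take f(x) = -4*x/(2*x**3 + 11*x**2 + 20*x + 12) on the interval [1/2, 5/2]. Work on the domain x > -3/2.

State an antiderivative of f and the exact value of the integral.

Factor the denominator ((x + 2)**2*(2*x + 3)) and decompose: f = 24/(2*x + 3) - 12/(x + 2) - 8/(x + 2)**2; each piece integrates to a log, atan, or power term.
F(x) = 12*log(x + 3/2) - 12*log(x + 2) + 8/(x + 2) is an antiderivative of f.
Check: d/dx[12*log(x + 3/2) - 12*log(x + 2) + 8/(x + 2)] = -4*x/(2*x**3 + 11*x**2 + 20*x + 12) = f(x).
F(5/2) = -12*log(9/2) + 16/9 + 12*log(4); F(1/2) = -12*log(5/2) + 16/5 + 12*log(2).
Integral = F(5/2) - F(1/2) = -12*log(9/2) - 12*log(2) - 64/45 + 12*log(5/2) + 12*log(4).

Antiderivative: F(x) = 12*log(x + 3/2) - 12*log(x + 2) + 8/(x + 2); value = -12*log(9/2) - 12*log(2) - 64/45 + 12*log(5/2) + 12*log(4)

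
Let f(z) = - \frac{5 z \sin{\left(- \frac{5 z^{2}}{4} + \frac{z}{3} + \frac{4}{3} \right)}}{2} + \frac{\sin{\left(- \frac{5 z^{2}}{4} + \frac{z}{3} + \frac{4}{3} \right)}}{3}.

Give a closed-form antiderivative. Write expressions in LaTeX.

f matches the chain-rule pattern g'(h)*h' with inner function h(z) = - \frac{5 z^{2}}{4} + \frac{z}{3} + \frac{4}{3}; substituting u = h(z) collapses the integral.
Check: d/dz[- \cos{\left(- \frac{5 z^{2}}{4} + \frac{z}{3} + \frac{4}{3} \right)}] = - \frac{5 z \sin{\left(- \frac{5 z^{2}}{4} + \frac{z}{3} + \frac{4}{3} \right)}}{2} + \frac{\sin{\left(- \frac{5 z^{2}}{4} + \frac{z}{3} + \frac{4}{3} \right)}}{3} = f(z).

An antiderivative is F(z) = - \cos{\left(- \frac{5 z^{2}}{4} + \frac{z}{3} + \frac{4}{3} \right)}.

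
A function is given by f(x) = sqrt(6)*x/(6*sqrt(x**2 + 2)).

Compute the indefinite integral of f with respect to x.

F(x) = sqrt(3*x**2/2 + 3)/3 + C

f matches the chain-rule pattern g'(h)*h' with inner function h(x) = 3*x**2/2 + 3; substituting u = h(x) collapses the integral.
Check: d/dx[sqrt(3*x**2/2 + 3)/3] = sqrt(6)*x/(6*sqrt(x**2 + 2)) = f(x).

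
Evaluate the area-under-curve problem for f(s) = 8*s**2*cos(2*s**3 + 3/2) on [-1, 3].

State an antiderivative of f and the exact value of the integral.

Antiderivative: F(s) = 4*sin(2*s**3 + 3/2)/3; value = 4*sin(111/2)/3 + 4*sin(1/2)/3

The substitution u = 2*s**3 + 3/2 works: f is exactly (dF/du)*(du/ds) for that inner function.
F(s) = 4*sin(2*s**3 + 3/2)/3 is an antiderivative of f.
Check: d/ds[4*sin(2*s**3 + 3/2)/3] = 8*s**2*cos(2*s**3 + 3/2) = f(s).
F(3) = 4*sin(111/2)/3; F(-1) = -4*sin(1/2)/3.
Integral = F(3) - F(-1) = 4*sin(111/2)/3 + 4*sin(1/2)/3.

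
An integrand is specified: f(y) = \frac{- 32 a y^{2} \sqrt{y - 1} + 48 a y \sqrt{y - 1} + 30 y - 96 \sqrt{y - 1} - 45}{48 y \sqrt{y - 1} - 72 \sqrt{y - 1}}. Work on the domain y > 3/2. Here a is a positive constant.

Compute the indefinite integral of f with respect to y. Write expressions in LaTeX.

Differentiate the proposed F(y) back; it has to land on f(y) exactly.
Check: d/dy[- \frac{a y^{2}}{3} + \frac{5 \sqrt{y - 1}}{4} - 2 \log{\left(4 y - 6 \right)}] = \frac{- 32 a y^{2} \sqrt{y - 1} + 48 a y \sqrt{y - 1} + 30 y - 96 \sqrt{y - 1} - 45}{48 y \sqrt{y - 1} - 72 \sqrt{y - 1}} = f(y).

F(y) = - \frac{a y^{2}}{3} + \frac{5 \sqrt{y - 1}}{4} - 2 \log{\left(4 y - 6 \right)} + C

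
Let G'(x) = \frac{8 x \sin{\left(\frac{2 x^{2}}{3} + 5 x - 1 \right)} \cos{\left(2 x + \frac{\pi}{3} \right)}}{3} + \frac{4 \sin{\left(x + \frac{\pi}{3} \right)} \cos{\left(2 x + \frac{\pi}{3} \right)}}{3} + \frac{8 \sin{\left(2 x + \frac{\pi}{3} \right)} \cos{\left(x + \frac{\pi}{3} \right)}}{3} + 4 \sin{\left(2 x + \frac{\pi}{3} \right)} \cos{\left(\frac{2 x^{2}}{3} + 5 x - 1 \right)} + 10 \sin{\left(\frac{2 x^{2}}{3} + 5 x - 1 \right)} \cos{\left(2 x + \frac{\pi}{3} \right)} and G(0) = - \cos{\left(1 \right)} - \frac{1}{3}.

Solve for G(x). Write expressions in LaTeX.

G(x) = \frac{4 \left(- \cos{\left(x + \frac{\pi}{3} \right)} - \frac{3 \cos{\left(\frac{2 x^{2}}{3} + 5 x - 1 \right)}}{2}\right) \cos{\left(2 x + \frac{\pi}{3} \right)}}{3}

Recognize the product-rule pattern: G'(x) = u'v + uv' with u = - \frac{4 \cos{\left(x + \frac{\pi}{3} \right)}}{3} - 2 \cos{\left(\frac{2 x^{2}}{3} + 5 x - 1 \right)}, v = \cos{\left(2 x + \frac{\pi}{3} \right)}, so integration by parts undoes it.
A general antiderivative is \frac{4 \left(- \cos{\left(x + \frac{\pi}{3} \right)} - \frac{3 \cos{\left(\frac{2 x^{2}}{3} + 5 x - 1 \right)}}{2}\right) \cos{\left(2 x + \frac{\pi}{3} \right)}}{3} + C.
The condition gives C = - \cos{\left(1 \right)} - \frac{1}{3} - (- \cos{\left(1 \right)} - \frac{1}{3}) = 0.
So G(x) = \frac{4 \left(- \cos{\left(x + \frac{\pi}{3} \right)} - \frac{3 \cos{\left(\frac{2 x^{2}}{3} + 5 x - 1 \right)}}{2}\right) \cos{\left(2 x + \frac{\pi}{3} \right)}}{3}.
Check: d/dx[\frac{4 \left(- \cos{\left(x + \frac{\pi}{3} \right)} - \frac{3 \cos{\left(\frac{2 x^{2}}{3} + 5 x - 1 \right)}}{2}\right) \cos{\left(2 x + \frac{\pi}{3} \right)}}{3}] = \frac{8 x \sin{\left(\frac{2 x^{2}}{3} + 5 x - 1 \right)} \cos{\left(2 x + \frac{\pi}{3} \right)}}{3} + \frac{4 \sin{\left(x + \frac{\pi}{3} \right)} \cos{\left(2 x + \frac{\pi}{3} \right)}}{3} + \frac{8 \sin{\left(2 x + \frac{\pi}{3} \right)} \cos{\left(x + \frac{\pi}{3} \right)}}{3} + 4 \sin{\left(2 x + \frac{\pi}{3} \right)} \cos{\left(\frac{2 x^{2}}{3} + 5 x - 1 \right)} + 10 \sin{\left(\frac{2 x^{2}}{3} + 5 x - 1 \right)} \cos{\left(2 x + \frac{\pi}{3} \right)} = G'(x).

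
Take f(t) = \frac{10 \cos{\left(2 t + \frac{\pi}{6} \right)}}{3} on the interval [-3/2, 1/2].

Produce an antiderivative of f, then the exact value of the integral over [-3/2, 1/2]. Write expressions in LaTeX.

Differentiate the proposed F(t) back; it has to land on f(t) exactly.
F(t) = \frac{5 \sin{\left(2 t + \frac{\pi}{6} \right)}}{3} is an antiderivative of f.
Check: d/dt[\frac{5 \sin{\left(2 t + \frac{\pi}{6} \right)}}{3}] = \frac{10 \cos{\left(2 t + \frac{\pi}{6} \right)}}{3} = f(t).
F(1/2) = \frac{5 \sin{\left(\frac{\pi}{6} + 1 \right)}}{3}; F(-3/2) = \frac{5 \cos{\left(\frac{\pi}{3} + 3 \right)}}{3}.
Integral = F(1/2) - F(-3/2) = - \frac{5 \cos{\left(\frac{\pi}{3} + 3 \right)}}{3} + \frac{5 \sin{\left(\frac{\pi}{6} + 1 \right)}}{3}.

Antiderivative: F(t) = \frac{5 \sin{\left(2 t + \frac{\pi}{6} \right)}}{3}; value = - \frac{5 \cos{\left(\frac{\pi}{3} + 3 \right)}}{3} + \frac{5 \sin{\left(\frac{\pi}{6} + 1 \right)}}{3}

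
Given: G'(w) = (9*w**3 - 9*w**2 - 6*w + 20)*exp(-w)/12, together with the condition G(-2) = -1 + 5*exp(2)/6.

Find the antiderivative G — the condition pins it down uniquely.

Recognize the product-rule pattern: G'(w) = u'v + uv' with u = -3*w**3/4 - 3*w**2/2 - 5*w/2 - 25/6, v = exp(-w), so integration by parts undoes it.
A general antiderivative is (-9*w**3 - 18*w**2 - 30*w - 50)*exp(-w)/12 + C.
The condition gives C = -1 + 5*exp(2)/6 - (5*exp(2)/6) = -1.
So G(w) = (-9*w**3 - 18*w**2 - 30*w - 12*exp(w) - 50)*exp(-w)/12.
Check: d/dw[(-9*w**3 - 18*w**2 - 30*w - 12*exp(w) - 50)*exp(-w)/12] = (9*w**3 - 9*w**2 - 6*w + 20)*exp(-w)/12 = G'(w).

G(w) = (-9*w**3 - 18*w**2 - 30*w - 12*exp(w) - 50)*exp(-w)/12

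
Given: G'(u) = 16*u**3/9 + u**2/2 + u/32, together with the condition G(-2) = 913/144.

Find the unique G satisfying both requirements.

The substitution w = -4*u**2/3 - u/4 works: G'(u) is exactly (dG/dw)*(dw/du) for that inner function.
A general antiderivative is (-4*u**2/3 - u/4)**2/4 + C.
The condition gives C = 913/144 - (841/144) = 1/2.
So G(u) = (u**2*(-16*u - 3)**2 + 288)/576.
Check: d/du[(u**2*(-16*u - 3)**2 + 288)/576] = 16*u**3/9 + u**2/2 + u/32 = G'(u).

G(u) = (u**2*(-16*u - 3)**2 + 288)/576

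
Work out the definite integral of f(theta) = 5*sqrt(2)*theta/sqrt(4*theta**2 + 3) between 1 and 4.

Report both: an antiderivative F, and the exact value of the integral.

Antiderivative: F(theta) = 5*sqrt(2)*sqrt(4*theta**2 + 3)/4; value = -5*sqrt(14)/4 + 5*sqrt(134)/4

The substitution u = 2*theta**2 + 3/2 works: f is exactly (dF/du)*(du/dtheta) for that inner function.
F(theta) = 5*sqrt(2)*sqrt(4*theta**2 + 3)/4 is an antiderivative of f.
Check: d/dtheta[5*sqrt(2)*sqrt(4*theta**2 + 3)/4] = 5*sqrt(2)*theta/sqrt(4*theta**2 + 3) = f(theta).
F(4) = 5*sqrt(134)/4; F(1) = 5*sqrt(14)/4.
Integral = F(4) - F(1) = -5*sqrt(14)/4 + 5*sqrt(134)/4.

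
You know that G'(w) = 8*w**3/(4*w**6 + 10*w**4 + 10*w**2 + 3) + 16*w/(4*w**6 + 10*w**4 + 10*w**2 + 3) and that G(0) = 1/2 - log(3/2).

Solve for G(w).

The integrand splits into summands that can be handled one at a time.
A general antiderivative is 2*log(2*w**2 + 1) - log(w**4 + 2*w**2 + 3/2) + C.
The condition gives C = 1/2 - log(3/2) - (-log(3/2)) = 1/2.
So G(w) = 2*log(2*w**2 + 1) - log(w**4 + 2*w**2 + 3/2) + 1/2.
Check: d/dw[2*log(2*w**2 + 1) - log(w**4 + 2*w**2 + 3/2) + 1/2] = (8*w**3 + 16*w)/(4*w**6 + 10*w**4 + 10*w**2 + 3), which equals G'(w).

G(w) = 2*log(2*w**2 + 1) - log(w**4 + 2*w**2 + 3/2) + 1/2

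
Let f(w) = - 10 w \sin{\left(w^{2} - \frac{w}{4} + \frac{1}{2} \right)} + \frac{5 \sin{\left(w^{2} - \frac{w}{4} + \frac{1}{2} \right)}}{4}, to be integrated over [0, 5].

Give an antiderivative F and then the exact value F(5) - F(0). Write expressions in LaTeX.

Antiderivative: F(w) = 5 \cos{\left(w^{2} - \frac{w}{4} + \frac{1}{2} \right)}; value = - 5 \cos{\left(\frac{1}{2} \right)} + 5 \cos{\left(\frac{97}{4} \right)}

f matches the chain-rule pattern g'(h)*h' with inner function h(w) = w^{2} - \frac{w}{4} + \frac{1}{2}; substituting u = h(w) collapses the integral.
F(w) = 5 \cos{\left(w^{2} - \frac{w}{4} + \frac{1}{2} \right)} is an antiderivative of f.
Check: d/dw[5 \cos{\left(w^{2} - \frac{w}{4} + \frac{1}{2} \right)}] = - 10 w \sin{\left(w^{2} - \frac{w}{4} + \frac{1}{2} \right)} + \frac{5 \sin{\left(w^{2} - \frac{w}{4} + \frac{1}{2} \right)}}{4} = f(w).
F(5) = 5 \cos{\left(\frac{97}{4} \right)}; F(0) = 5 \cos{\left(\frac{1}{2} \right)}.
Integral = F(5) - F(0) = - 5 \cos{\left(\frac{1}{2} \right)} + 5 \cos{\left(\frac{97}{4} \right)}.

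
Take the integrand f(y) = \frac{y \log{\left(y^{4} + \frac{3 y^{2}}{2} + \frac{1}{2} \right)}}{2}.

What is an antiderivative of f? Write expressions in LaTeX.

Check any antiderivative F(y) by computing F'(y) and comparing it with f(y).
Check: d/dy[\frac{y^{2} \log{\left(y^{4} + \frac{3 y^{2}}{2} + \frac{1}{2} \right)}}{4} - \frac{y^{2}}{2} + \frac{\log{\left(y^{2} + \frac{1}{2} \right)}}{8} + \frac{\log{\left(y^{2} + 1 \right)}}{4}] = \frac{y \log{\left(y^{4} + \frac{3 y^{2}}{2} + \frac{1}{2} \right)}}{2} = f(y).

An antiderivative is F(y) = \frac{y^{2} \log{\left(y^{4} + \frac{3 y^{2}}{2} + \frac{1}{2} \right)}}{4} - \frac{y^{2}}{2} + \frac{\log{\left(y^{2} + \frac{1}{2} \right)}}{8} + \frac{\log{\left(y^{2} + 1 \right)}}{4}.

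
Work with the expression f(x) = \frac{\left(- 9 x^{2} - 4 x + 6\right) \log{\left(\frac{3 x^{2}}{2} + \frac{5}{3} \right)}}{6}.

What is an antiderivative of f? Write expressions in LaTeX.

An antiderivative is F(x) = - \frac{x^{3} \log{\left(9 x^{2} + 10 \right)}}{2} + \frac{x^{3}}{3} + \frac{x^{3} \log{\left(6 \right)}}{2} - \frac{x^{2} \log{\left(9 x^{2} + 10 \right)}}{3} + \frac{x^{2}}{3} + \frac{x^{2} \log{\left(6 \right)}}{3} + x \log{\left(9 x^{2} + 10 \right)} - \frac{28 x}{9} - x \log{\left(6 \right)} - \frac{10 \log{\left(x^{2} + \frac{10}{9} \right)}}{27} + \frac{28 \sqrt{10} \operatorname{atan}{\left(\frac{3 \sqrt{10} x}{10} \right)}}{27}.

A first test for any F(x): its x-derivative must equal f(x) identically.
Check: d/dx[- \frac{x^{3} \log{\left(9 x^{2} + 10 \right)}}{2} + \frac{x^{3}}{3} + \frac{x^{3} \log{\left(6 \right)}}{2} - \frac{x^{2} \log{\left(9 x^{2} + 10 \right)}}{3} + \frac{x^{2}}{3} + \frac{x^{2} \log{\left(6 \right)}}{3} + x \log{\left(9 x^{2} + 10 \right)} - \frac{28 x}{9} - x \log{\left(6 \right)} - \frac{10 \log{\left(x^{2} + \frac{10}{9} \right)}}{27} + \frac{28 \sqrt{10} \operatorname{atan}{\left(\frac{3 \sqrt{10} x}{10} \right)}}{27}] = - \frac{3 x^{2} \log{\left(9 x^{2} + 10 \right)}}{2} + \frac{3 x^{2} \log{\left(6 \right)}}{2} - \frac{2 x \log{\left(9 x^{2} + 10 \right)}}{3} + \frac{2 x \log{\left(6 \right)}}{3} + \log{\left(9 x^{2} + 10 \right)} - \log{\left(6 \right)}, which equals f(x).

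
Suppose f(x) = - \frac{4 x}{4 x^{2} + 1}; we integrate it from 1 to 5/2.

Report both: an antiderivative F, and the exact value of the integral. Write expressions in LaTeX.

Antiderivative: F(x) = - \frac{\log{\left(4 x^{2} + 1 \right)}}{2}; value = - \frac{\log{\left(26 \right)}}{2} + \frac{\log{\left(5 \right)}}{2}

The substitution u = 4 x^{2} + 1 works: f is exactly (dF/du)*(du/dx) for that inner function.
F(x) = - \frac{\log{\left(4 x^{2} + 1 \right)}}{2} is an antiderivative of f.
Check: d/dx[- \frac{\log{\left(4 x^{2} + 1 \right)}}{2}] = - \frac{4 x}{4 x^{2} + 1} = f(x).
F(5/2) = - \frac{\log{\left(26 \right)}}{2}; F(1) = - \frac{\log{\left(5 \right)}}{2}.
Integral = F(5/2) - F(1) = - \frac{\log{\left(26 \right)}}{2} + \frac{\log{\left(5 \right)}}{2}.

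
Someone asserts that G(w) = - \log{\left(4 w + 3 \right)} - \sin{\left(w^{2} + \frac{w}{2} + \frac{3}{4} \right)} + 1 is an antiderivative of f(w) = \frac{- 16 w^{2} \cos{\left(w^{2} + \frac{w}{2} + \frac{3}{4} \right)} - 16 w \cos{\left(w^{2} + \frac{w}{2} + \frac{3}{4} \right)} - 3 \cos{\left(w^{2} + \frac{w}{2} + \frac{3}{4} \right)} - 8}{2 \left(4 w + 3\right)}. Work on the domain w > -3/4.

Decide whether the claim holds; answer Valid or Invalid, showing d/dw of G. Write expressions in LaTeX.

d/dw[G] = \frac{- 16 w^{2} \cos{\left(w^{2} + \frac{w}{2} + \frac{3}{4} \right)} - 16 w \cos{\left(w^{2} + \frac{w}{2} + \frac{3}{4} \right)} - 3 \cos{\left(w^{2} + \frac{w}{2} + \frac{3}{4} \right)} - 8}{8 w + 6}
This equals f(w) exactly, so the claim holds.

Valid. The derivative of G reproduces f.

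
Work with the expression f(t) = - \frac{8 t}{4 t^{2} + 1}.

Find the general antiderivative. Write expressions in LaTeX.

The substitution u = 4 t^{2} + 1 works: f is exactly (dF/du)*(du/dt) for that inner function.
Check: d/dt[- \log{\left(4 t^{2} + 1 \right)}] = - \frac{8 t}{4 t^{2} + 1} = f(t).

F(t) = - \log{\left(4 t^{2} + 1 \right)} + C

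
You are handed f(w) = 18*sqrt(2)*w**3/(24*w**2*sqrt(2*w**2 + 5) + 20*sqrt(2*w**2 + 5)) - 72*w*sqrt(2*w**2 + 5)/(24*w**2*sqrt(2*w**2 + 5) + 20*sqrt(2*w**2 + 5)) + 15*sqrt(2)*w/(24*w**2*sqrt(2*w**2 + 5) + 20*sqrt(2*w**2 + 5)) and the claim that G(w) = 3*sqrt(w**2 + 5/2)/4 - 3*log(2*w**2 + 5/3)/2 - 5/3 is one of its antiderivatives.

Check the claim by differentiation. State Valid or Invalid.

d/dw[G] = (18*sqrt(2)*w**3 - 72*w*sqrt(2*w**2 + 5) + 15*sqrt(2)*w)/(24*w**2*sqrt(2*w**2 + 5) + 20*sqrt(2*w**2 + 5))
This equals f(w) exactly, so the claim holds.

Valid - differentiating G returns exactly f.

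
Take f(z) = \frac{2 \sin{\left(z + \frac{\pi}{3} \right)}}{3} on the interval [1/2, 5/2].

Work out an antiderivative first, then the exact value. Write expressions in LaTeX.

A first test for any F(z): its z-derivative must equal f(z) identically.
F(z) = - \frac{2 \cos{\left(z + \frac{\pi}{3} \right)}}{3} is an antiderivative of f.
Check: d/dz[- \frac{2 \cos{\left(z + \frac{\pi}{3} \right)}}{3}] = \frac{2 \sin{\left(z + \frac{\pi}{3} \right)}}{3} = f(z).
F(5/2) = - \frac{2 \cos{\left(\frac{\pi}{3} + \frac{5}{2} \right)}}{3}; F(1/2) = - \frac{2 \cos{\left(\frac{1}{2} + \frac{\pi}{3} \right)}}{3}.
Integral = F(5/2) - F(1/2) = \frac{2 \cos{\left(\frac{1}{2} + \frac{\pi}{3} \right)}}{3} - \frac{2 \cos{\left(\frac{\pi}{3} + \frac{5}{2} \right)}}{3}.

Antiderivative: F(z) = - \frac{2 \cos{\left(z + \frac{\pi}{3} \right)}}{3}; value = \frac{2 \cos{\left(\frac{1}{2} + \frac{\pi}{3} \right)}}{3} - \frac{2 \cos{\left(\frac{\pi}{3} + \frac{5}{2} \right)}}{3}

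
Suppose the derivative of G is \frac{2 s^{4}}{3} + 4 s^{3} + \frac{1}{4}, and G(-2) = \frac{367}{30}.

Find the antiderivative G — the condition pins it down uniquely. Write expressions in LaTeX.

The integrand splits into summands that can be handled one at a time.
A general antiderivative is \frac{2 s^{5}}{15} + s^{4} + \frac{s}{4} + C.
The condition gives C = \frac{367}{30} - (\frac{337}{30}) = 1.
So G(s) = \frac{2 s^{5}}{15} + s^{4} + \frac{s}{4} + 1.
Check: d/ds[\frac{2 s^{5}}{15} + s^{4} + \frac{s}{4} + 1] = \frac{2 s^{4}}{3} + 4 s^{3} + \frac{1}{4} = G'(s).

G(s) = \frac{2 s^{5}}{15} + s^{4} + \frac{s}{4} + 1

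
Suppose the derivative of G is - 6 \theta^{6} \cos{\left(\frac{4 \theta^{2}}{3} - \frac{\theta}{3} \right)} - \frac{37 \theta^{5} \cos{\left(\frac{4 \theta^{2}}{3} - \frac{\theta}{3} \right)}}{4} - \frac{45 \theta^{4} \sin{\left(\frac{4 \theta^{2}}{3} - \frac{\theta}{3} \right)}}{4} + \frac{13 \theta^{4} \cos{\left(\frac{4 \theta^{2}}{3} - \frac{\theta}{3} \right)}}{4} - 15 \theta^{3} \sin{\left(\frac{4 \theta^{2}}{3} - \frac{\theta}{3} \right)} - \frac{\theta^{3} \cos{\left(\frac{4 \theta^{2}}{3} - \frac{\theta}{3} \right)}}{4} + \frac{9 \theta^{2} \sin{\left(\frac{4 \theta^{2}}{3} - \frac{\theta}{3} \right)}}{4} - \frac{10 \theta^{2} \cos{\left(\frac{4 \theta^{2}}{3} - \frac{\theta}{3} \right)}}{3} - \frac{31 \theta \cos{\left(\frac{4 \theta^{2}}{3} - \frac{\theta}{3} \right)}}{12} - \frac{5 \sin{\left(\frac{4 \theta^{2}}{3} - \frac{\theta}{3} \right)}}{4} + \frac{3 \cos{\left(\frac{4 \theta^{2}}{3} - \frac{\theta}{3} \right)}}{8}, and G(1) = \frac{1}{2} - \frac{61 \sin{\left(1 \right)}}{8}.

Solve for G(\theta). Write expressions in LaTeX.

G(\theta) = - \frac{9 \theta^{5} \sin{\left(\frac{4 \theta^{2}}{3} - \frac{\theta}{3} \right)}}{4} - \frac{15 \theta^{4} \sin{\left(\frac{4 \theta^{2}}{3} - \frac{\theta}{3} \right)}}{4} + \frac{3 \theta^{3} \sin{\left(\frac{4 \theta^{2}}{3} - \frac{\theta}{3} \right)}}{4} - \frac{5 \theta \sin{\left(\frac{4 \theta^{2}}{3} - \frac{\theta}{3} \right)}}{4} - \frac{9 \sin{\left(\frac{4 \theta^{2}}{3} - \frac{\theta}{3} \right)}}{8} + \frac{1}{2}

G'(\theta) has the shape u'v + uv' for u = - \frac{9 \theta^{5}}{4} - \frac{15 \theta^{4}}{4} + \frac{3 \theta^{3}}{4} - \frac{5 \theta}{4} - \frac{9}{8} and v = \sin{\left(\frac{4 \theta^{2}}{3} - \frac{\theta}{3} \right)} — it is the derivative of the product u*v.
A general antiderivative is - \frac{3 \left(3 \theta^{5} + 5 \theta^{4} - \theta^{3} + \frac{5 \theta}{3} + \frac{3}{2}\right) \sin{\left(\frac{4 \theta^{2}}{3} - \frac{\theta}{3} \right)}}{4} + C.
The condition gives C = \frac{1}{2} - \frac{61 \sin{\left(1 \right)}}{8} - (- \frac{61 \sin{\left(1 \right)}}{8}) = \frac{1}{2}.
So G(\theta) = - \frac{9 \theta^{5} \sin{\left(\frac{4 \theta^{2}}{3} - \frac{\theta}{3} \right)}}{4} - \frac{15 \theta^{4} \sin{\left(\frac{4 \theta^{2}}{3} - \frac{\theta}{3} \right)}}{4} + \frac{3 \theta^{3} \sin{\left(\frac{4 \theta^{2}}{3} - \frac{\theta}{3} \right)}}{4} - \frac{5 \theta \sin{\left(\frac{4 \theta^{2}}{3} - \frac{\theta}{3} \right)}}{4} - \frac{9 \sin{\left(\frac{4 \theta^{2}}{3} - \frac{\theta}{3} \right)}}{8} + \frac{1}{2}.
Check: d/d\theta[- \frac{9 \theta^{5} \sin{\left(\frac{4 \theta^{2}}{3} - \frac{\theta}{3} \right)}}{4} - \frac{15 \theta^{4} \sin{\left(\frac{4 \theta^{2}}{3} - \frac{\theta}{3} \right)}}{4} + \frac{3 \theta^{3} \sin{\left(\frac{4 \theta^{2}}{3} - \frac{\theta}{3} \right)}}{4} - \frac{5 \theta \sin{\left(\frac{4 \theta^{2}}{3} - \frac{\theta}{3} \right)}}{4} - \frac{9 \sin{\left(\frac{4 \theta^{2}}{3} - \frac{\theta}{3} \right)}}{8} + \frac{1}{2}] = - 6 \theta^{6} \cos{\left(\frac{4 \theta^{2}}{3} - \frac{\theta}{3} \right)} - \frac{37 \theta^{5} \cos{\left(\frac{4 \theta^{2}}{3} - \frac{\theta}{3} \right)}}{4} - \frac{45 \theta^{4} \sin{\left(\frac{4 \theta^{2}}{3} - \frac{\theta}{3} \right)}}{4} + \frac{13 \theta^{4} \cos{\left(\frac{4 \theta^{2}}{3} - \frac{\theta}{3} \right)}}{4} - 15 \theta^{3} \sin{\left(\frac{4 \theta^{2}}{3} - \frac{\theta}{3} \right)} - \frac{\theta^{3} \cos{\left(\frac{4 \theta^{2}}{3} - \frac{\theta}{3} \right)}}{4} + \frac{9 \theta^{2} \sin{\left(\frac{4 \theta^{2}}{3} - \frac{\theta}{3} \right)}}{4} - \frac{10 \theta^{2} \cos{\left(\frac{4 \theta^{2}}{3} - \frac{\theta}{3} \right)}}{3} - \frac{31 \theta \cos{\left(\frac{4 \theta^{2}}{3} - \frac{\theta}{3} \right)}}{12} - \frac{5 \sin{\left(\frac{4 \theta^{2}}{3} - \frac{\theta}{3} \right)}}{4} + \frac{3 \cos{\left(\frac{4 \theta^{2}}{3} - \frac{\theta}{3} \right)}}{8} = G'(\theta).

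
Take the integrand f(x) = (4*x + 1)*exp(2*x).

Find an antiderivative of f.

An antiderivative is F(x) = 2*x*exp(2*x) - exp(2*x)/2.

Recognize the product-rule pattern: f = u'v + uv' with u = 2*x - 1/2, v = exp(2*x), so integration by parts undoes it.
Check: d/dx[2*x*exp(2*x) - exp(2*x)/2] = 4*x*exp(2*x) + exp(2*x), which equals f(x).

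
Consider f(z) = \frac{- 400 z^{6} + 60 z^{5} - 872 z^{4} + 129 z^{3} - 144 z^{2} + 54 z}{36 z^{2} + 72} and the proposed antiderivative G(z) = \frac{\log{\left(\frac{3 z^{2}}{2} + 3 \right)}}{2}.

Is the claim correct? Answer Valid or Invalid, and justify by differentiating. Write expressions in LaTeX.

Invalid: d/dz[G] - f = \frac{100 z^{4}}{9} - \frac{5 z^{3}}{3} + 2 z^{2} - \frac{z}{4}, which is not 0.

d/dz[G] = \frac{z}{z^{2} + 2}
d/dz[G] - f(z) = \frac{100 z^{4}}{9} - \frac{5 z^{3}}{3} + 2 z^{2} - \frac{z}{4} != 0.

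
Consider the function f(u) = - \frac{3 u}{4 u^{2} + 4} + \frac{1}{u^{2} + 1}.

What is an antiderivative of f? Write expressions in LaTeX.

An antiderivative is F(u) = \frac{- 3 \log{\left(u^{2} + 1 \right)} + 8 \operatorname{atan}{\left(u \right)}}{8}.

Integrate term by term and add the pieces.
Check: d/du[\frac{- 3 \log{\left(u^{2} + 1 \right)} + 8 \operatorname{atan}{\left(u \right)}}{8}] = \frac{4 - 3 u}{4 u^{2} + 4}, which equals f(u).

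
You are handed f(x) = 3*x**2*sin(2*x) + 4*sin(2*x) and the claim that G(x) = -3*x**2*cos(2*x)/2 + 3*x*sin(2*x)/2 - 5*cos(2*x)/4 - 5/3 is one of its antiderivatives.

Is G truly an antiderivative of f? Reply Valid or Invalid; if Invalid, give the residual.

d/dx[G] = 3*x**2*sin(2*x) + 4*sin(2*x)
This equals f(x) exactly, so the claim holds.

Valid - the claim checks out under differentiation.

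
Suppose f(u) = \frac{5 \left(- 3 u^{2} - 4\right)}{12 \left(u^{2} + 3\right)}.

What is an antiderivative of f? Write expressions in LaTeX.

An antiderivative F(u) passes only if d/du[F] lands on f(u) exactly.
Check: d/du[- \frac{5 u}{4} + \frac{25 \sqrt{3} \operatorname{atan}{\left(\frac{\sqrt{3} u}{3} \right)}}{36}] = \frac{- 15 u^{2} - 20}{12 u^{2} + 36}, which equals f(u).

An antiderivative is F(u) = - \frac{5 u}{4} + \frac{25 \sqrt{3} \operatorname{atan}{\left(\frac{\sqrt{3} u}{3} \right)}}{36}.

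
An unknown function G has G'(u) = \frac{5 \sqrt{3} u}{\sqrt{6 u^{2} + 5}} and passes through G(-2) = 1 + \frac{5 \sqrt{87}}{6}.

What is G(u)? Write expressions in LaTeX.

G(u) = \frac{5 \sqrt{2 u^{2} + \frac{5}{3}}}{2} + 1

G'(u) matches the chain-rule pattern g'(h)*h' with inner function h(u) = 2 u^{2} + \frac{5}{3}; substituting w = h(u) collapses the integral.
A general antiderivative is \frac{5 \sqrt{2 u^{2} + \frac{5}{3}}}{2} + C.
The condition gives C = 1 + \frac{5 \sqrt{87}}{6} - (\frac{5 \sqrt{87}}{6}) = 1.
So G(u) = \frac{5 \sqrt{2 u^{2} + \frac{5}{3}}}{2} + 1.
Check: d/du[\frac{5 \sqrt{2 u^{2} + \frac{5}{3}}}{2} + 1] = \frac{5 \sqrt{3} u}{\sqrt{6 u^{2} + 5}} = G'(u).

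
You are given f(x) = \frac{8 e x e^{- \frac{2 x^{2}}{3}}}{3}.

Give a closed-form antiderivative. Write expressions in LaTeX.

The substitution u = 1 - \frac{2 x^{2}}{3} works: f is exactly (dF/du)*(du/dx) for that inner function.
Check: d/dx[- 2 e e^{- \frac{2 x^{2}}{3}}] = \frac{8 e x e^{- \frac{2 x^{2}}{3}}}{3} = f(x).

An antiderivative is F(x) = - 2 e e^{- \frac{2 x^{2}}{3}}.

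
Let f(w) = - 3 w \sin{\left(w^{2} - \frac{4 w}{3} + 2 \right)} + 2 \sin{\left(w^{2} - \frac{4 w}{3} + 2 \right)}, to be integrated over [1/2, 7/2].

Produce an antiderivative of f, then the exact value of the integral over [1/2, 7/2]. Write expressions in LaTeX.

Antiderivative: F(w) = \frac{3 \cos{\left(w^{2} - \frac{4 w}{3} + 2 \right)}}{2}; value = \frac{3 \cos{\left(\frac{115}{12} \right)}}{2} - \frac{3 \cos{\left(\frac{19}{12} \right)}}{2}

f matches the chain-rule pattern g'(h)*h' with inner function h(w) = w^{2} - \frac{4 w}{3} + 2; substituting u = h(w) collapses the integral.
F(w) = \frac{3 \cos{\left(w^{2} - \frac{4 w}{3} + 2 \right)}}{2} is an antiderivative of f.
Check: d/dw[\frac{3 \cos{\left(w^{2} - \frac{4 w}{3} + 2 \right)}}{2}] = - 3 w \sin{\left(w^{2} - \frac{4 w}{3} + 2 \right)} + 2 \sin{\left(w^{2} - \frac{4 w}{3} + 2 \right)} = f(w).
F(7/2) = \frac{3 \cos{\left(\frac{115}{12} \right)}}{2}; F(1/2) = \frac{3 \cos{\left(\frac{19}{12} \right)}}{2}.
Integral = F(7/2) - F(1/2) = \frac{3 \cos{\left(\frac{115}{12} \right)}}{2} - \frac{3 \cos{\left(\frac{19}{12} \right)}}{2}.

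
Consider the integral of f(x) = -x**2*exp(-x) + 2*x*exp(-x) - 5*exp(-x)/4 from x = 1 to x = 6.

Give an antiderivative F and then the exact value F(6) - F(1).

f has the shape u'v + uv' for u = x**2 + 5/4 and v = exp(-x) — it is the derivative of the product u*v.
F(x) = -(-x**2 - 5/4)*exp(-x) is an antiderivative of f.
Check: d/dx[-(-x**2 - 5/4)*exp(-x)] = (-4*x**2 + 8*x - 5)*exp(-x)/4, which equals f(x).
F(6) = 149*exp(-6)/4; F(1) = 9*exp(-1)/4.
Integral = F(6) - F(1) = -9*exp(-1)/4 + 149*exp(-6)/4.

Antiderivative: F(x) = -(-x**2 - 5/4)*exp(-x); value = -9*exp(-1)/4 + 149*exp(-6)/4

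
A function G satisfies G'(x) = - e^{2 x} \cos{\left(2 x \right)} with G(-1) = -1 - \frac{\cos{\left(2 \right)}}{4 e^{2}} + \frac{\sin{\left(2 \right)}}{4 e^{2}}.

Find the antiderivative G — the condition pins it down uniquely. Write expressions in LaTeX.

G(x) = - \frac{e^{2 x} \sin{\left(2 x \right)} + e^{2 x} \cos{\left(2 x \right)} + 4}{4}

For G(x) to be correct, d/dx[G] must agree with the stated G'(x) identically.
A general antiderivative is - \frac{e^{2 x} \sin{\left(2 x \right)}}{4} - \frac{e^{2 x} \cos{\left(2 x \right)}}{4} + C.
The condition gives C = -1 - \frac{\cos{\left(2 \right)}}{4 e^{2}} + \frac{\sin{\left(2 \right)}}{4 e^{2}} - (- \frac{\cos{\left(2 \right)}}{4 e^{2}} + \frac{\sin{\left(2 \right)}}{4 e^{2}}) = -1.
So G(x) = - \frac{e^{2 x} \sin{\left(2 x \right)} + e^{2 x} \cos{\left(2 x \right)} + 4}{4}.
Check: d/dx[- \frac{e^{2 x} \sin{\left(2 x \right)} + e^{2 x} \cos{\left(2 x \right)} + 4}{4}] = - e^{2 x} \cos{\left(2 x \right)} = G'(x).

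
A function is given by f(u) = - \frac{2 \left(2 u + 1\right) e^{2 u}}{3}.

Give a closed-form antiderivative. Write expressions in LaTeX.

Recognize the product-rule pattern: f = v'r + vr' with v = - \frac{2 u}{3}, r = e^{2 u}, so integration by parts undoes it.
Check: d/du[- \frac{2 u e^{2 u}}{3}] = - \frac{4 u e^{2 u}}{3} - \frac{2 e^{2 u}}{3}, which equals f(u).

An antiderivative is F(u) = - \frac{2 u e^{2 u}}{3}.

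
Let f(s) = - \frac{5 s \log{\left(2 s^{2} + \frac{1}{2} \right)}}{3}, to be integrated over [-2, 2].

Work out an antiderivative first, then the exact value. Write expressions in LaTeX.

Whatever form F(s) takes, F'(s) = f(s) is non-negotiable.
F(s) = - \frac{5 s^{2} \log{\left(2 s^{2} + \frac{1}{2} \right)}}{6} + \frac{5 s^{2}}{6} - \frac{5 \log{\left(4 s^{2} + 1 \right)}}{24} is an antiderivative of f.
Check: d/ds[- \frac{5 s^{2} \log{\left(2 s^{2} + \frac{1}{2} \right)}}{6} + \frac{5 s^{2}}{6} - \frac{5 \log{\left(4 s^{2} + 1 \right)}}{24}] = - \frac{5 s \log{\left(2 s^{2} + \frac{1}{2} \right)}}{3} = f(s).
F(2) = - \frac{10 \log{\left(\frac{17}{2} \right)}}{3} - \frac{5 \log{\left(17 \right)}}{24} + \frac{10}{3}; F(-2) = - \frac{10 \log{\left(\frac{17}{2} \right)}}{3} - \frac{5 \log{\left(17 \right)}}{24} + \frac{10}{3}.
Integral = F(2) - F(-2) = 0.

Antiderivative: F(s) = - \frac{5 s^{2} \log{\left(2 s^{2} + \frac{1}{2} \right)}}{6} + \frac{5 s^{2}}{6} - \frac{5 \log{\left(4 s^{2} + 1 \right)}}{24}; value = 0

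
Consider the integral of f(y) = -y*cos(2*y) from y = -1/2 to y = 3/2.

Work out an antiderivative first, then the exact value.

Antiderivative: F(y) = -(2*y*sin(2*y) + cos(2*y))/4; value = -3*sin(3)/4 + cos(1)/4 + sin(1)/4 - cos(3)/4

A first test for any F(y): its y-derivative must equal f(y) identically.
F(y) = -(2*y*sin(2*y) + cos(2*y))/4 is an antiderivative of f.
Check: d/dy[-(2*y*sin(2*y) + cos(2*y))/4] = -y*cos(2*y) = f(y).
F(3/2) = -3*sin(3)/4 - cos(3)/4; F(-1/2) = -sin(1)/4 - cos(1)/4.
Integral = F(3/2) - F(-1/2) = -3*sin(3)/4 + cos(1)/4 + sin(1)/4 - cos(3)/4.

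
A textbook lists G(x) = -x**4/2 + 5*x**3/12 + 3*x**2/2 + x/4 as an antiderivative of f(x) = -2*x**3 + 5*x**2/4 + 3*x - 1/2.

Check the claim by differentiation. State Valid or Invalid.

Invalid: d/dx[G] - f = 3/4, which is not 0.

d/dx[G] = -2*x**3 + 5*x**2/4 + 3*x + 1/4
d/dx[G] - f(x) = 3/4 != 0.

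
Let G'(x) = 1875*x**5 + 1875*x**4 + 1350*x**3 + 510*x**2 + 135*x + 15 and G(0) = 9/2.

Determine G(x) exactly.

G(x) = 625*x**6/2 + 375*x**5 + 675*x**4/2 + 170*x**3 + 135*x**2/2 + 15*x + 9/2

The substitution u = 5*x**2 + 2*x + 1 works: G'(x) is exactly (dG/du)*(du/dx) for that inner function.
A general antiderivative is 5*(5*x**2 + 2*x + 1)**3/2 + C.
The condition gives C = 9/2 - (5/2) = 2.
So G(x) = 625*x**6/2 + 375*x**5 + 675*x**4/2 + 170*x**3 + 135*x**2/2 + 15*x + 9/2.
Check: d/dx[625*x**6/2 + 375*x**5 + 675*x**4/2 + 170*x**3 + 135*x**2/2 + 15*x + 9/2] = 1875*x**5 + 1875*x**4 + 1350*x**3 + 510*x**2 + 135*x + 15 = G'(x).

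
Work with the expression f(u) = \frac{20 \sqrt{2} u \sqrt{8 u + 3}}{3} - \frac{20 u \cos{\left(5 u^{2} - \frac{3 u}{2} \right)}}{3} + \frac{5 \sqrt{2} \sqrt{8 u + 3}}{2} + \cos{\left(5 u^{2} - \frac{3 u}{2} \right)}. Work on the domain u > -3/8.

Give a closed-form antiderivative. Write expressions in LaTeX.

Integrate term by term and add the pieces.
Check: d/du[\frac{\left(4 u + \frac{3}{2}\right)^{\frac{5}{2}}}{3} - \frac{2 \sin{\left(5 u^{2} - \frac{3 u}{2} \right)}}{3}] = \frac{\sqrt{2} \left(40 u \sqrt{8 u + 3} - 20 \sqrt{2} u \cos{\left(5 u^{2} - \frac{3 u}{2} \right)} + 15 \sqrt{8 u + 3} + 3 \sqrt{2} \cos{\left(5 u^{2} - \frac{3 u}{2} \right)}\right)}{6}, which equals f(u).

An antiderivative is F(u) = \frac{\left(4 u + \frac{3}{2}\right)^{\frac{5}{2}}}{3} - \frac{2 \sin{\left(5 u^{2} - \frac{3 u}{2} \right)}}{3}.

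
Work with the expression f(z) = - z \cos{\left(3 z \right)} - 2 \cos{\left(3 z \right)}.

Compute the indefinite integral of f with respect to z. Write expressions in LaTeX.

F(z) = \frac{- 3 z \sin{\left(3 z \right)} - 6 \sin{\left(3 z \right)} - \cos{\left(3 z \right)}}{9} + C

Integrate term by term and add the pieces.
Check: d/dz[\frac{- 3 z \sin{\left(3 z \right)} - 6 \sin{\left(3 z \right)} - \cos{\left(3 z \right)}}{9}] = - z \cos{\left(3 z \right)} - 2 \cos{\left(3 z \right)} = f(z).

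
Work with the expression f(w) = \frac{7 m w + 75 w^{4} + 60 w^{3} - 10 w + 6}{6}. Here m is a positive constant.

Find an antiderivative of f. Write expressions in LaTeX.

An antiderivative is F(w) = \frac{7 m w^{2} + 30 w^{5} + 30 w^{4} - 10 w^{2} + 12 w + 18}{12}.

Any candidate F(w) must reproduce f(w) exactly when differentiated.
Check: d/dw[\frac{7 m w^{2} + 30 w^{5} + 30 w^{4} - 10 w^{2} + 12 w + 18}{12}] = \frac{7 m w}{6} + \frac{25 w^{4}}{2} + 10 w^{3} - \frac{5 w}{3} + 1, which equals f(w).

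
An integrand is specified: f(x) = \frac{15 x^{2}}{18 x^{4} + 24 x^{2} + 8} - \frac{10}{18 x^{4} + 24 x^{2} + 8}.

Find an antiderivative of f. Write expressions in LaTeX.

An antiderivative is F(x) = - \frac{5 x}{6 x^{2} + 4}.

Recognize the product-rule pattern: f = u'v + uv' with u = - \frac{5 x}{4}, v = \frac{1}{\frac{3 x^{2}}{2} + 1}, so integration by parts undoes it.
Check: d/dx[- \frac{5 x}{6 x^{2} + 4}] = \frac{15 x^{2} - 10}{18 x^{4} + 24 x^{2} + 8}, which equals f(x).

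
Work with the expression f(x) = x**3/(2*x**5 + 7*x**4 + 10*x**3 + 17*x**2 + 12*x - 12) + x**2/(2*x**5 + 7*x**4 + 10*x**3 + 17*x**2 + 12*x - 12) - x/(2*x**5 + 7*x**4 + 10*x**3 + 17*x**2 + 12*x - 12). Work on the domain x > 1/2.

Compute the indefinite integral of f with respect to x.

Factor the denominator ((x + 2)**2*(2*x - 1)*(x**2 + 3)) and decompose: f = (94*x + 99)/(637*(x**2 + 3)) - 2/(325*(2*x - 1)) - 177/(1225*(x + 2)) + 2/(35*(x + 2)**2); each piece integrates to a log, atan, or power term.
Check: d/dx[(-49*x*log(x - 1/2) - 2301*x*log(x + 2) + 1175*x*log(x**2 + 3) + 825*sqrt(3)*x*atan(sqrt(3)*x/3) - 98*log(x - 1/2) - 4602*log(x + 2) + 2350*log(x**2 + 3) + 1650*sqrt(3)*atan(sqrt(3)*x/3) - 910)/(15925*x + 31850)] = (x**3 + x**2 - x)/(2*x**5 + 7*x**4 + 10*x**3 + 17*x**2 + 12*x - 12), which equals f(x).

F(x) = (-49*x*log(x - 1/2) - 2301*x*log(x + 2) + 1175*x*log(x**2 + 3) + 825*sqrt(3)*x*atan(sqrt(3)*x/3) - 98*log(x - 1/2) - 4602*log(x + 2) + 2350*log(x**2 + 3) + 1650*sqrt(3)*atan(sqrt(3)*x/3) - 910)/(15925*x + 31850) + C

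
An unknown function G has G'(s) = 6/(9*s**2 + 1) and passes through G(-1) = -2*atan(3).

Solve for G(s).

G(s) = 2*atan(3*s)

Any candidate G(s) must reproduce the stated G'(s) exactly.
A general antiderivative is 2*atan(3*s) + C.
The condition gives C = -2*atan(3) - (-2*atan(3)) = 0.
So G(s) = 2*atan(3*s).
Check: d/ds[2*atan(3*s)] = 6/(9*s**2 + 1) = G'(s).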